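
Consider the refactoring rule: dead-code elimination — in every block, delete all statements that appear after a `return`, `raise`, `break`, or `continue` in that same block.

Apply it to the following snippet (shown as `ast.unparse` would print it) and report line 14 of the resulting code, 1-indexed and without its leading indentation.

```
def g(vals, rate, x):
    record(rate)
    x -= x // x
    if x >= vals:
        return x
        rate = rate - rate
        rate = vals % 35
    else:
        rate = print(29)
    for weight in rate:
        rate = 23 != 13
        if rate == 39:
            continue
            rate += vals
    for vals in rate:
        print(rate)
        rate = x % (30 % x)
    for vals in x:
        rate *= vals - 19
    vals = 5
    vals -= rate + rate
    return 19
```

rate = x % (30 % x)

Transformed code:
def g(vals, rate, x):
    record(rate)
    x -= x // x
    if x >= vals:
        return x
    else:
        rate = print(29)
    for weight in rate:
        rate = 23 != 13
        if rate == 39:
            continue
    for vals in rate:
        print(rate)
        rate = x % (30 % x)
    for vals in x:
        rate *= vals - 19
    vals = 5
    vals -= rate + rate
    return 19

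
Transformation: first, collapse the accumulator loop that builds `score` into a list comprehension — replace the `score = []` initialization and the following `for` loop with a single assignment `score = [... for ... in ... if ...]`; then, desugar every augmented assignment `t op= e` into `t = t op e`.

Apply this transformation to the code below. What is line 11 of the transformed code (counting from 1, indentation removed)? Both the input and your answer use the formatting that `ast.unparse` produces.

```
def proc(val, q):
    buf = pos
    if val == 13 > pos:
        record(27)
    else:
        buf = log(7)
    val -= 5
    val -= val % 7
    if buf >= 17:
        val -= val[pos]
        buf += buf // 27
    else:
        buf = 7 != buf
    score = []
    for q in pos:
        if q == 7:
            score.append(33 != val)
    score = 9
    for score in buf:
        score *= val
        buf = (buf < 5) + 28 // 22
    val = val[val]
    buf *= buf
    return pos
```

Transformed code:
def proc(val, q):
    buf = pos
    if val == 13 > pos:
        record(27)
    else:
        buf = log(7)
    val = val - 5
    val = val - val % 7
    if buf >= 17:
        val = val - val[pos]
        buf = buf + buf // 27
    else:
        buf = 7 != buf
    score = [33 != val for q in pos if q == 7]
    score = 9
    for score in buf:
        score = score * val
        buf = (buf < 5) + 28 // 22
    val = val[val]
    buf = buf * buf
    return pos

buf = buf + buf // 27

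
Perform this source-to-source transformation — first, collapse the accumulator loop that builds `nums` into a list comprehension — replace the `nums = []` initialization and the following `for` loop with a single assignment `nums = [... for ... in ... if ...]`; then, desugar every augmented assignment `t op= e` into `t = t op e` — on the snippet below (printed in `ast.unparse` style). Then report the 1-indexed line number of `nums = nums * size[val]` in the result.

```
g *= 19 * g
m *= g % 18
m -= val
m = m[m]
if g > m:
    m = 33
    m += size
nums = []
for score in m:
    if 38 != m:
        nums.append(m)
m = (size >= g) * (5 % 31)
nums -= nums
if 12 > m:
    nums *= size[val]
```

12

Transformed code:
g = g * (19 * g)
m = m * (g % 18)
m = m - val
m = m[m]
if g > m:
    m = 33
    m = m + size
nums = [m for score in m if 38 != m]
m = (size >= g) * (5 % 31)
nums = nums - nums
if 12 > m:
    nums = nums * size[val]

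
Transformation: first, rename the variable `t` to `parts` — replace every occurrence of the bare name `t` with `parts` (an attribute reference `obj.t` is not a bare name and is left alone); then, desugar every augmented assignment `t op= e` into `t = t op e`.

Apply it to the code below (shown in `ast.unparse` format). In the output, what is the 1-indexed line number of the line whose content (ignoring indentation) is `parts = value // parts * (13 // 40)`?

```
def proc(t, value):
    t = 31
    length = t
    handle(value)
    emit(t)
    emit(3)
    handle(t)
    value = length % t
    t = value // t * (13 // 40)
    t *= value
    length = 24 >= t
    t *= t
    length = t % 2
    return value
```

9

Transformed code:
def proc(parts, value):
    parts = 31
    length = parts
    handle(value)
    emit(parts)
    emit(3)
    handle(parts)
    value = length % parts
    parts = value // parts * (13 // 40)
    parts = parts * value
    length = 24 >= parts
    parts = parts * parts
    length = parts % 2
    return value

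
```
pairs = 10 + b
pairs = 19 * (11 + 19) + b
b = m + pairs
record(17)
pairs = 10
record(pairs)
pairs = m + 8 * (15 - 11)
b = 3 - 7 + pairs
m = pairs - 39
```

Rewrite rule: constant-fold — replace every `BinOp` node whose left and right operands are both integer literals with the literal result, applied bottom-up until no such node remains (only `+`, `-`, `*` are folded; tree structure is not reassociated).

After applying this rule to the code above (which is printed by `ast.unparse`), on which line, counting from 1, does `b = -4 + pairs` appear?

8

Transformed code:
pairs = 10 + b
pairs = 570 + b
b = m + pairs
record(17)
pairs = 10
record(pairs)
pairs = m + 32
b = -4 + pairs
m = pairs - 39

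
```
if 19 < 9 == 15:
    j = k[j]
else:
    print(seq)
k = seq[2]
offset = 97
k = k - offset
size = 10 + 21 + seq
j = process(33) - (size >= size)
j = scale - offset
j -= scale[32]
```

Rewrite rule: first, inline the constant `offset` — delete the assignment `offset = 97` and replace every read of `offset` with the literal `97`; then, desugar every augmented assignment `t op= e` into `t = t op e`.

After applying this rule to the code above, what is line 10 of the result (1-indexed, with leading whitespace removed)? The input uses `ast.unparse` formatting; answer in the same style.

j = j - scale[32]

Transformed code:
if 19 < 9 == 15:
    j = k[j]
else:
    print(seq)
k = seq[2]
k = k - 97
size = 10 + 21 + seq
j = process(33) - (size >= size)
j = scale - 97
j = j - scale[32]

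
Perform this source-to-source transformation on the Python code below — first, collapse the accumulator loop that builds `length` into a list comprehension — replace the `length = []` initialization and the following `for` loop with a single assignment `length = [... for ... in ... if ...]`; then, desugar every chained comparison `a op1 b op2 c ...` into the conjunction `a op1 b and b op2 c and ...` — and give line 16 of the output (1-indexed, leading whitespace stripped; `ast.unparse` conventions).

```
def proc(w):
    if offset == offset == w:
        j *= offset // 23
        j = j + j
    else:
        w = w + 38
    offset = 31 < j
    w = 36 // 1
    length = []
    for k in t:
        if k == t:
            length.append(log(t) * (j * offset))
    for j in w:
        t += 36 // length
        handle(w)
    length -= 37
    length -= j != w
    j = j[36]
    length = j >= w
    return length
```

Transformed code:
def proc(w):
    if offset == offset and offset == w:
        j *= offset // 23
        j = j + j
    else:
        w = w + 38
    offset = 31 < j
    w = 36 // 1
    length = [log(t) * (j * offset) for k in t if k == t]
    for j in w:
        t += 36 // length
        handle(w)
    length -= 37
    length -= j != w
    j = j[36]
    length = j >= w
    return length

length = j >= w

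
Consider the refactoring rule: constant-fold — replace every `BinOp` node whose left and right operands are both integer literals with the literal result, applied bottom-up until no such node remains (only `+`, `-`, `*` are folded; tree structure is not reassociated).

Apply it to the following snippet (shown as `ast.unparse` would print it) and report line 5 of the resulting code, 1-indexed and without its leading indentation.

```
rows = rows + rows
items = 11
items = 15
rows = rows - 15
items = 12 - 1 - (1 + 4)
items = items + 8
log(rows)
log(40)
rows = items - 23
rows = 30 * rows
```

Transformed code:
rows = rows + rows
items = 11
items = 15
rows = rows - 15
items = 6
items = items + 8
log(rows)
log(40)
rows = items - 23
rows = 30 * rows

items = 6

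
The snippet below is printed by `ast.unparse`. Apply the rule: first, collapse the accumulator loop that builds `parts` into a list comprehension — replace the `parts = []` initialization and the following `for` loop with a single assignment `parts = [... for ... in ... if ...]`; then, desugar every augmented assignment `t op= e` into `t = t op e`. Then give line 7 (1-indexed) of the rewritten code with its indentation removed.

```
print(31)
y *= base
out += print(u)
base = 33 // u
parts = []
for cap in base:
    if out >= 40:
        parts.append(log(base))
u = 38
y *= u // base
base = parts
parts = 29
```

Transformed code:
print(31)
y = y * base
out = out + print(u)
base = 33 // u
parts = [log(base) for cap in base if out >= 40]
u = 38
y = y * (u // base)
base = parts
parts = 29

y = y * (u // base)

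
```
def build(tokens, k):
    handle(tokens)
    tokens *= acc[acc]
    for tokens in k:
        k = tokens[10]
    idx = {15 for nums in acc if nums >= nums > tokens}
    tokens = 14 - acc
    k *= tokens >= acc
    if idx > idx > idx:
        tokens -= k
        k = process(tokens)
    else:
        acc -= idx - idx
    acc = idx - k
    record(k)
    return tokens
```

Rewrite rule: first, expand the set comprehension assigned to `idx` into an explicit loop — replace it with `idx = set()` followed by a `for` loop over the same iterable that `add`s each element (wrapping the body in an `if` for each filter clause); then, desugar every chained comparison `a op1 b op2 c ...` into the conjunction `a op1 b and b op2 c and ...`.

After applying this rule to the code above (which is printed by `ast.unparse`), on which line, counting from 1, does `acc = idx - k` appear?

17

Transformed code:
def build(tokens, k):
    handle(tokens)
    tokens *= acc[acc]
    for tokens in k:
        k = tokens[10]
    idx = set()
    for nums in acc:
        if nums >= nums and nums > tokens:
            idx.add(15)
    tokens = 14 - acc
    k *= tokens >= acc
    if idx > idx and idx > idx:
        tokens -= k
        k = process(tokens)
    else:
        acc -= idx - idx
    acc = idx - k
    record(k)
    return tokens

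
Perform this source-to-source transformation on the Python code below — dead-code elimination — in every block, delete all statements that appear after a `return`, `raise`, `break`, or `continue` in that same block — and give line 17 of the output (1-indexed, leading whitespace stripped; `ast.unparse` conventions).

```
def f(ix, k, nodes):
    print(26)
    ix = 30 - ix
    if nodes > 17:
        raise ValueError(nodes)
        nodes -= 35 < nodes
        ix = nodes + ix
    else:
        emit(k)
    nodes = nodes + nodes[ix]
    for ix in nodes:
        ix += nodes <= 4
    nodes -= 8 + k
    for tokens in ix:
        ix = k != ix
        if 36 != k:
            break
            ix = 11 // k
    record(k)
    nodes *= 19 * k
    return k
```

nodes *= 19 * k

Transformed code:
def f(ix, k, nodes):
    print(26)
    ix = 30 - ix
    if nodes > 17:
        raise ValueError(nodes)
    else:
        emit(k)
    nodes = nodes + nodes[ix]
    for ix in nodes:
        ix += nodes <= 4
    nodes -= 8 + k
    for tokens in ix:
        ix = k != ix
        if 36 != k:
            break
    record(k)
    nodes *= 19 * k
    return k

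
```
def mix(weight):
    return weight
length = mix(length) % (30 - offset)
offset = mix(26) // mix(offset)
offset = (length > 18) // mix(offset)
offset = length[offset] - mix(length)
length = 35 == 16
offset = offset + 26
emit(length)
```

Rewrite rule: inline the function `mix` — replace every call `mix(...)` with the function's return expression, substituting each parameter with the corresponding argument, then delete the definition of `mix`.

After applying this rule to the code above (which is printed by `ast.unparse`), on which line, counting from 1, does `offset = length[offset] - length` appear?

Transformed code:
length = length % (30 - offset)
offset = 26 // offset
offset = (length > 18) // offset
offset = length[offset] - length
length = 35 == 16
offset = offset + 26
emit(length)

4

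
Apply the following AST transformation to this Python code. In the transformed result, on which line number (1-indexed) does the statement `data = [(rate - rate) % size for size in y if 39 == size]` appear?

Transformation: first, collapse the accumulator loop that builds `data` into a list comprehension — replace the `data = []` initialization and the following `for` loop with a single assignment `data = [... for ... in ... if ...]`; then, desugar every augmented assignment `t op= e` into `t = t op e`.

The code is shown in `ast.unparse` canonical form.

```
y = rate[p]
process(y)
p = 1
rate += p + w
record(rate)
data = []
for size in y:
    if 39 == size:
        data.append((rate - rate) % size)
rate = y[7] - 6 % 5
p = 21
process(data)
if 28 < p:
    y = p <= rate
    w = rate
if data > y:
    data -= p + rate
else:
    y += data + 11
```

6

Transformed code:
y = rate[p]
process(y)
p = 1
rate = rate + (p + w)
record(rate)
data = [(rate - rate) % size for size in y if 39 == size]
rate = y[7] - 6 % 5
p = 21
process(data)
if 28 < p:
    y = p <= rate
    w = rate
if data > y:
    data = data - (p + rate)
else:
    y = y + (data + 11)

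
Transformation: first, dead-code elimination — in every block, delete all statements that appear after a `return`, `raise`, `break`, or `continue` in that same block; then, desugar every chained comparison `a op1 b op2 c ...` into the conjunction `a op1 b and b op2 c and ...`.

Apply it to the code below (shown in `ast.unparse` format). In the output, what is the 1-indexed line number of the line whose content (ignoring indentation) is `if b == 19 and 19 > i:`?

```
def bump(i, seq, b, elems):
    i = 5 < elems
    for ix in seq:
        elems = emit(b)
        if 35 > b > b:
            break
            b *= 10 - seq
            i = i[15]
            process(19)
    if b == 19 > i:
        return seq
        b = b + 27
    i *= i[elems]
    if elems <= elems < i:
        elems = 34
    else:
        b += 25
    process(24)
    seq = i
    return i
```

7

Transformed code:
def bump(i, seq, b, elems):
    i = 5 < elems
    for ix in seq:
        elems = emit(b)
        if 35 > b and b > b:
            break
    if b == 19 and 19 > i:
        return seq
    i *= i[elems]
    if elems <= elems and elems < i:
        elems = 34
    else:
        b += 25
    process(24)
    seq = i
    return i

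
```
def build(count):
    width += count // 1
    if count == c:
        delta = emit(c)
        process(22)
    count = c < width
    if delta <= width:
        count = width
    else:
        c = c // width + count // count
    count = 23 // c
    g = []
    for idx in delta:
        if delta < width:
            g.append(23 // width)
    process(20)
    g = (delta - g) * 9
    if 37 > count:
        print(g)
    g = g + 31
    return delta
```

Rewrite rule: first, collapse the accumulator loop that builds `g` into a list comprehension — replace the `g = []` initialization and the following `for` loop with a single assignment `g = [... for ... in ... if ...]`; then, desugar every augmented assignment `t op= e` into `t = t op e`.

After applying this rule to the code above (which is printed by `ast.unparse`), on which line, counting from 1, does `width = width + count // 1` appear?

Transformed code:
def build(count):
    width = width + count // 1
    if count == c:
        delta = emit(c)
        process(22)
    count = c < width
    if delta <= width:
        count = width
    else:
        c = c // width + count // count
    count = 23 // c
    g = [23 // width for idx in delta if delta < width]
    process(20)
    g = (delta - g) * 9
    if 37 > count:
        print(g)
    g = g + 31
    return delta

2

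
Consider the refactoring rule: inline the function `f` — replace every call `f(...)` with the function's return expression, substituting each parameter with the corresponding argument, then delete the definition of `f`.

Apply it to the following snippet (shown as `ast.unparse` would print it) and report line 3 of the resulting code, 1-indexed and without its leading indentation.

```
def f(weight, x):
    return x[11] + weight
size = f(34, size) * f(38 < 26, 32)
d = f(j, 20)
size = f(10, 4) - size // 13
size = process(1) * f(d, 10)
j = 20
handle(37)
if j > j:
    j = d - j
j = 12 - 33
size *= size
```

size = 4[11] + 10 - size // 13

Transformed code:
size = (size[11] + 34) * (32[11] + (38 < 26))
d = 20[11] + j
size = 4[11] + 10 - size // 13
size = process(1) * (10[11] + d)
j = 20
handle(37)
if j > j:
    j = d - j
j = 12 - 33
size *= size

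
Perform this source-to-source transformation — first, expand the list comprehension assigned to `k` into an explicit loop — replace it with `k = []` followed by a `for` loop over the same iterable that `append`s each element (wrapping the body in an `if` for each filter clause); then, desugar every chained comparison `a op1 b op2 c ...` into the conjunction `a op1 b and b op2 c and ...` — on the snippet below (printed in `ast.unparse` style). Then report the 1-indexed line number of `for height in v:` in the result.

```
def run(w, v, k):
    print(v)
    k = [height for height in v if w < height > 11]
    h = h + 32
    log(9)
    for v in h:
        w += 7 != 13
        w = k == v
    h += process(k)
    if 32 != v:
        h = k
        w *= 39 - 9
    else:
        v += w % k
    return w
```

Transformed code:
def run(w, v, k):
    print(v)
    k = []
    for height in v:
        if w < height and height > 11:
            k.append(height)
    h = h + 32
    log(9)
    for v in h:
        w += 7 != 13
        w = k == v
    h += process(k)
    if 32 != v:
        h = k
        w *= 39 - 9
    else:
        v += w % k
    return w

4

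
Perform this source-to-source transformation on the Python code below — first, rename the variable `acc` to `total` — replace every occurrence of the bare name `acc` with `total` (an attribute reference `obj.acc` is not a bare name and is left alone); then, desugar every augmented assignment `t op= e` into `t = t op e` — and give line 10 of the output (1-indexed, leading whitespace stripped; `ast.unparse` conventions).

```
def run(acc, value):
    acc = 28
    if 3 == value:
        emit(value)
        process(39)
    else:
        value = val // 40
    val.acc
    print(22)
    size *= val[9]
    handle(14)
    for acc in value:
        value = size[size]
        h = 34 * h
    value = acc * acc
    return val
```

size = size * val[9]

Transformed code:
def run(total, value):
    total = 28
    if 3 == value:
        emit(value)
        process(39)
    else:
        value = val // 40
    val.acc
    print(22)
    size = size * val[9]
    handle(14)
    for total in value:
        value = size[size]
        h = 34 * h
    value = total * total
    return val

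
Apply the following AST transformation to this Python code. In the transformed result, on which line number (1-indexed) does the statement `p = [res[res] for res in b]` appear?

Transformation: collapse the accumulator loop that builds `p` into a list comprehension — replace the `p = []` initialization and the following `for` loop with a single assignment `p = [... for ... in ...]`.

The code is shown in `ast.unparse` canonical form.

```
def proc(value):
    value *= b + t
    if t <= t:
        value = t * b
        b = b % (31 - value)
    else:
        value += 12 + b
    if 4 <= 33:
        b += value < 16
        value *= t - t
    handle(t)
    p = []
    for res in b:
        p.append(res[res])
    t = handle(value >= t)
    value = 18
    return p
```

12

Transformed code:
def proc(value):
    value *= b + t
    if t <= t:
        value = t * b
        b = b % (31 - value)
    else:
        value += 12 + b
    if 4 <= 33:
        b += value < 16
        value *= t - t
    handle(t)
    p = [res[res] for res in b]
    t = handle(value >= t)
    value = 18
    return p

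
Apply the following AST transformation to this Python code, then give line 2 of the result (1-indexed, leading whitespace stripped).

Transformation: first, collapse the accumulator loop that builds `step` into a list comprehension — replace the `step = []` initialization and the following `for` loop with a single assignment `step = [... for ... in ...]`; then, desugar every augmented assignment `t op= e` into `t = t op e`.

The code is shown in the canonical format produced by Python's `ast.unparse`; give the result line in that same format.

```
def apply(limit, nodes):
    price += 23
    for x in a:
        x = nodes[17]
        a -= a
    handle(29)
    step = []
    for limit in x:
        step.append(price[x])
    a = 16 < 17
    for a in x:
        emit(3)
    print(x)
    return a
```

Transformed code:
def apply(limit, nodes):
    price = price + 23
    for x in a:
        x = nodes[17]
        a = a - a
    handle(29)
    step = [price[x] for limit in x]
    a = 16 < 17
    for a in x:
        emit(3)
    print(x)
    return a

price = price + 23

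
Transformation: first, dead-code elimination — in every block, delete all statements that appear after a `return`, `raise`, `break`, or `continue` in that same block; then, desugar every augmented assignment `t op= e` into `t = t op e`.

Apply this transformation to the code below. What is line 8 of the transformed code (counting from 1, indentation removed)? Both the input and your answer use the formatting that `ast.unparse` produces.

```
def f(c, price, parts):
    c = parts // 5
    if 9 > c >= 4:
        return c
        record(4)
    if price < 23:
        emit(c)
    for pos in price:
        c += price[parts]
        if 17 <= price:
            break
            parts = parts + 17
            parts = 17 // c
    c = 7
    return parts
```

Transformed code:
def f(c, price, parts):
    c = parts // 5
    if 9 > c >= 4:
        return c
    if price < 23:
        emit(c)
    for pos in price:
        c = c + price[parts]
        if 17 <= price:
            break
    c = 7
    return parts

c = c + price[parts]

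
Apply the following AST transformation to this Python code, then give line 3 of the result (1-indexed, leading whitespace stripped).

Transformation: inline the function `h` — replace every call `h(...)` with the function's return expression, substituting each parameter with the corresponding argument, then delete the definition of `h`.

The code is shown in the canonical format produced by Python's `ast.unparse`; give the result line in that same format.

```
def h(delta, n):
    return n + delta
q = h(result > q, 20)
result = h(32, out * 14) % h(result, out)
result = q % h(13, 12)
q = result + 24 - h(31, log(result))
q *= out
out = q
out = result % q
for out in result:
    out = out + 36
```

result = q % (12 + 13)

Transformed code:
q = 20 + (result > q)
result = (out * 14 + 32) % (out + result)
result = q % (12 + 13)
q = result + 24 - (log(result) + 31)
q *= out
out = q
out = result % q
for out in result:
    out = out + 36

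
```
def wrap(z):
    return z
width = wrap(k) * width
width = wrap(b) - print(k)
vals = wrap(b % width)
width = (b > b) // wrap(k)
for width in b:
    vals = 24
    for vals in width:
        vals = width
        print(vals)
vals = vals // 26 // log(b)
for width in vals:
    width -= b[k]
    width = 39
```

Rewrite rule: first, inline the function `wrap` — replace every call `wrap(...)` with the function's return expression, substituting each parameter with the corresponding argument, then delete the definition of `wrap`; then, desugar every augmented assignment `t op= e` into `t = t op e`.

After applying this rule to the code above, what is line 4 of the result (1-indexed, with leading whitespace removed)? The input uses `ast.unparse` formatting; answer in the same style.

Transformed code:
width = k * width
width = b - print(k)
vals = b % width
width = (b > b) // k
for width in b:
    vals = 24
    for vals in width:
        vals = width
        print(vals)
vals = vals // 26 // log(b)
for width in vals:
    width = width - b[k]
    width = 39

width = (b > b) // k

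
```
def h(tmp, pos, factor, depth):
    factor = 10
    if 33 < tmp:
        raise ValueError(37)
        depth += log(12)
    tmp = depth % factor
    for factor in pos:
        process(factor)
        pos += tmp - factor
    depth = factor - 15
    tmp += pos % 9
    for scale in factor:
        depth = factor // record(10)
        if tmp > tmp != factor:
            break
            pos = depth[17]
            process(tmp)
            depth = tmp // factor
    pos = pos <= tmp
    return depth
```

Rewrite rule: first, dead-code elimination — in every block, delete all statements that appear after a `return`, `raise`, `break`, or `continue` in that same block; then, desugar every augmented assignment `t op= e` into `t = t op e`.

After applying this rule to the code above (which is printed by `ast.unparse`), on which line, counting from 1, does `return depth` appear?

16

Transformed code:
def h(tmp, pos, factor, depth):
    factor = 10
    if 33 < tmp:
        raise ValueError(37)
    tmp = depth % factor
    for factor in pos:
        process(factor)
        pos = pos + (tmp - factor)
    depth = factor - 15
    tmp = tmp + pos % 9
    for scale in factor:
        depth = factor // record(10)
        if tmp > tmp != factor:
            break
    pos = pos <= tmp
    return depth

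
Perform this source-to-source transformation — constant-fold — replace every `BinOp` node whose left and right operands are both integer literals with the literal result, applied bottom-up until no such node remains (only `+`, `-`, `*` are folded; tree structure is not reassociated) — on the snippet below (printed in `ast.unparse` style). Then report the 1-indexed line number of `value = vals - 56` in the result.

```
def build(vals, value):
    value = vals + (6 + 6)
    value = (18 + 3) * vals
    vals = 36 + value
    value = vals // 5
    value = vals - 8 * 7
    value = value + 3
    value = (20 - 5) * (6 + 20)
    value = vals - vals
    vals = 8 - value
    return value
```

6

Transformed code:
def build(vals, value):
    value = vals + 12
    value = 21 * vals
    vals = 36 + value
    value = vals // 5
    value = vals - 56
    value = value + 3
    value = 390
    value = vals - vals
    vals = 8 - value
    return value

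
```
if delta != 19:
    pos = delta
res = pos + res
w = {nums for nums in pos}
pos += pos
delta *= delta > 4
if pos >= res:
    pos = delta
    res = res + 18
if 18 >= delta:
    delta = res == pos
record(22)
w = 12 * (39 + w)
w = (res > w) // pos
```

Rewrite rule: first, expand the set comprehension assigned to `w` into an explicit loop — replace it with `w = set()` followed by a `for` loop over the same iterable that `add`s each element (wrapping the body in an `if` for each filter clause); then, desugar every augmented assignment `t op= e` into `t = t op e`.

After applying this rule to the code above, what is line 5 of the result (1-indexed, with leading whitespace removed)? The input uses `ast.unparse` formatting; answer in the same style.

for nums in pos:

Transformed code:
if delta != 19:
    pos = delta
res = pos + res
w = set()
for nums in pos:
    w.add(nums)
pos = pos + pos
delta = delta * (delta > 4)
if pos >= res:
    pos = delta
    res = res + 18
if 18 >= delta:
    delta = res == pos
record(22)
w = 12 * (39 + w)
w = (res > w) // pos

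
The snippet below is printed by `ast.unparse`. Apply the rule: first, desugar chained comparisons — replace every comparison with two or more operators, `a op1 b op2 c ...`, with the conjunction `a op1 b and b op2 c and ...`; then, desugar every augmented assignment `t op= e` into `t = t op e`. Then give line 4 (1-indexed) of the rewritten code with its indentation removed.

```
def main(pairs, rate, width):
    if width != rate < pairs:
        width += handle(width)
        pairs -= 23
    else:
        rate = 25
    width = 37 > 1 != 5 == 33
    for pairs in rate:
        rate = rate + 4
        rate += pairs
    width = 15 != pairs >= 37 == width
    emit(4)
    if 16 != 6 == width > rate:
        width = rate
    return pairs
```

Transformed code:
def main(pairs, rate, width):
    if width != rate and rate < pairs:
        width = width + handle(width)
        pairs = pairs - 23
    else:
        rate = 25
    width = 37 > 1 and 1 != 5 and (5 == 33)
    for pairs in rate:
        rate = rate + 4
        rate = rate + pairs
    width = 15 != pairs and pairs >= 37 and (37 == width)
    emit(4)
    if 16 != 6 and 6 == width and (width > rate):
        width = rate
    return pairs

pairs = pairs - 23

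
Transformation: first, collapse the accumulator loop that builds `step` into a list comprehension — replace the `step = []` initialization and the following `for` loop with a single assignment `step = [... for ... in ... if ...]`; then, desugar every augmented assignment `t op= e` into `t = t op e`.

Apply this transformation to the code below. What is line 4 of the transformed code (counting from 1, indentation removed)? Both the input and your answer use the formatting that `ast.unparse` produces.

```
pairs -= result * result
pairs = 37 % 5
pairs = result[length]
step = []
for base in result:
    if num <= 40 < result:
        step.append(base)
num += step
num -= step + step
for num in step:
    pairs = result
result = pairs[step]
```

Transformed code:
pairs = pairs - result * result
pairs = 37 % 5
pairs = result[length]
step = [base for base in result if num <= 40 < result]
num = num + step
num = num - (step + step)
for num in step:
    pairs = result
result = pairs[step]

step = [base for base in result if num <= 40 < result]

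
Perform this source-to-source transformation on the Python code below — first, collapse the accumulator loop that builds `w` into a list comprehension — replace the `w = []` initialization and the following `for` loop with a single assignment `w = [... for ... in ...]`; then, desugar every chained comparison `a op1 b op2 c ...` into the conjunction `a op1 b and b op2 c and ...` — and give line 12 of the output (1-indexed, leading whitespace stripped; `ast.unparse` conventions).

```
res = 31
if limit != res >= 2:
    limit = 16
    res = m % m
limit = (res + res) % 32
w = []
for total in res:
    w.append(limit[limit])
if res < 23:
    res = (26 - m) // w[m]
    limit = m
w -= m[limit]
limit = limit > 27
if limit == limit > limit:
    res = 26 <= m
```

Transformed code:
res = 31
if limit != res and res >= 2:
    limit = 16
    res = m % m
limit = (res + res) % 32
w = [limit[limit] for total in res]
if res < 23:
    res = (26 - m) // w[m]
    limit = m
w -= m[limit]
limit = limit > 27
if limit == limit and limit > limit:
    res = 26 <= m

if limit == limit and limit > limit:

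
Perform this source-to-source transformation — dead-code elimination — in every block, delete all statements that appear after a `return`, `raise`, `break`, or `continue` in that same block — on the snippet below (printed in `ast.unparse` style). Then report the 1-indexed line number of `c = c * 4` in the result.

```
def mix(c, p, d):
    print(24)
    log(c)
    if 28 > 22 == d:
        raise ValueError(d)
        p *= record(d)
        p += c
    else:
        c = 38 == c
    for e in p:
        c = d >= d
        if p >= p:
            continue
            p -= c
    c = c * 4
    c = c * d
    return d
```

12

Transformed code:
def mix(c, p, d):
    print(24)
    log(c)
    if 28 > 22 == d:
        raise ValueError(d)
    else:
        c = 38 == c
    for e in p:
        c = d >= d
        if p >= p:
            continue
    c = c * 4
    c = c * d
    return d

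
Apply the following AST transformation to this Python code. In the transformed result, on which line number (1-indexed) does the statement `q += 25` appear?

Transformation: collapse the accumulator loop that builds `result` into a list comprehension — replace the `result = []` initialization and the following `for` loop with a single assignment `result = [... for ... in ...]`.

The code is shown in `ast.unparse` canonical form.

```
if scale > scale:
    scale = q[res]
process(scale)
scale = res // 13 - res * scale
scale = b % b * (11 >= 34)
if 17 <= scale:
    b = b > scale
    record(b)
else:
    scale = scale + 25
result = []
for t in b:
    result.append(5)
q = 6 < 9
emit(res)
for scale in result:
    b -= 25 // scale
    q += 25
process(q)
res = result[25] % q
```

16

Transformed code:
if scale > scale:
    scale = q[res]
process(scale)
scale = res // 13 - res * scale
scale = b % b * (11 >= 34)
if 17 <= scale:
    b = b > scale
    record(b)
else:
    scale = scale + 25
result = [5 for t in b]
q = 6 < 9
emit(res)
for scale in result:
    b -= 25 // scale
    q += 25
process(q)
res = result[25] % q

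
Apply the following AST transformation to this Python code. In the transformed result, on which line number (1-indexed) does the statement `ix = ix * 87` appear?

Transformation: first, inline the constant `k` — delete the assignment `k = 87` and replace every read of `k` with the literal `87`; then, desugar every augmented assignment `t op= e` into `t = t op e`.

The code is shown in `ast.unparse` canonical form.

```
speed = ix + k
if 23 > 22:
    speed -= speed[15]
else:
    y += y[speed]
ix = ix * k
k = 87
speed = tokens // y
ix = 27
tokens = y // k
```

6

Transformed code:
speed = ix + 87
if 23 > 22:
    speed = speed - speed[15]
else:
    y = y + y[speed]
ix = ix * 87
speed = tokens // y
ix = 27
tokens = y // 87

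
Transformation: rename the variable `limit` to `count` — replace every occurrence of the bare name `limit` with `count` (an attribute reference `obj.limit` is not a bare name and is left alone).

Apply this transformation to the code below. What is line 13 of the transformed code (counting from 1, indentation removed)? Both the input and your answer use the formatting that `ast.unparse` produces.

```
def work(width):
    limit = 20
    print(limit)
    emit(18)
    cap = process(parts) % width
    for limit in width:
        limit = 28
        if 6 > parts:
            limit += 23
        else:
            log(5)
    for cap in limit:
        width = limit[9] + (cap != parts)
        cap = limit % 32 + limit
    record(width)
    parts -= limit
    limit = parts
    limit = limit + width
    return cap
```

width = count[9] + (cap != parts)

Transformed code:
def work(width):
    count = 20
    print(count)
    emit(18)
    cap = process(parts) % width
    for count in width:
        count = 28
        if 6 > parts:
            count += 23
        else:
            log(5)
    for cap in count:
        width = count[9] + (cap != parts)
        cap = count % 32 + count
    record(width)
    parts -= count
    count = parts
    count = count + width
    return cap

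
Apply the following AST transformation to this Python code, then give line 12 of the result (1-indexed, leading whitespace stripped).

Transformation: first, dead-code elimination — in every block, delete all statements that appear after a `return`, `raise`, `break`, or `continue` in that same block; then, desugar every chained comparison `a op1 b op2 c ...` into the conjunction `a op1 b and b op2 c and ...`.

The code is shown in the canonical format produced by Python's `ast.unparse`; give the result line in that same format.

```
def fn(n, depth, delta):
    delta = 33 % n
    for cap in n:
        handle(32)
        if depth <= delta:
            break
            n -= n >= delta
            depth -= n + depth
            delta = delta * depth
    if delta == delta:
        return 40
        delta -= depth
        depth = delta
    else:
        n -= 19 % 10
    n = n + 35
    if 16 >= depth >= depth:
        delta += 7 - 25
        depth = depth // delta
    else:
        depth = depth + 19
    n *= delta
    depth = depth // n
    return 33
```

Transformed code:
def fn(n, depth, delta):
    delta = 33 % n
    for cap in n:
        handle(32)
        if depth <= delta:
            break
    if delta == delta:
        return 40
    else:
        n -= 19 % 10
    n = n + 35
    if 16 >= depth and depth >= depth:
        delta += 7 - 25
        depth = depth // delta
    else:
        depth = depth + 19
    n *= delta
    depth = depth // n
    return 33

if 16 >= depth and depth >= depth:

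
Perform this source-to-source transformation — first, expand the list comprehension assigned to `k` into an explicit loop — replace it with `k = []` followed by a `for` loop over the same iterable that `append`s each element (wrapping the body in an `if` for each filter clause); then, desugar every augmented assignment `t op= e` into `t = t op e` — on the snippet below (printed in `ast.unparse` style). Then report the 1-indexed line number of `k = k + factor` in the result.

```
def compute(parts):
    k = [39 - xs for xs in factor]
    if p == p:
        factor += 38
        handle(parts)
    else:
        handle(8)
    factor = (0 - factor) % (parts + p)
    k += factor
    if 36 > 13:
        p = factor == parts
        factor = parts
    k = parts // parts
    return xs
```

11

Transformed code:
def compute(parts):
    k = []
    for xs in factor:
        k.append(39 - xs)
    if p == p:
        factor = factor + 38
        handle(parts)
    else:
        handle(8)
    factor = (0 - factor) % (parts + p)
    k = k + factor
    if 36 > 13:
        p = factor == parts
        factor = parts
    k = parts // parts
    return xs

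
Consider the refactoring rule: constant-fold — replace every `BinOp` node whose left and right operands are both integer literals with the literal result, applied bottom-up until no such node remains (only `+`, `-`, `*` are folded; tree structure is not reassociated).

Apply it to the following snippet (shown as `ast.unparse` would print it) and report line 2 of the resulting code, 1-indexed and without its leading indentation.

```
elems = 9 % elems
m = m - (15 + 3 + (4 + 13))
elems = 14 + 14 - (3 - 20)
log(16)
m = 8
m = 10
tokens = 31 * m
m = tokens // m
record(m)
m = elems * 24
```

Transformed code:
elems = 9 % elems
m = m - 35
elems = 45
log(16)
m = 8
m = 10
tokens = 31 * m
m = tokens // m
record(m)
m = elems * 24

m = m - 35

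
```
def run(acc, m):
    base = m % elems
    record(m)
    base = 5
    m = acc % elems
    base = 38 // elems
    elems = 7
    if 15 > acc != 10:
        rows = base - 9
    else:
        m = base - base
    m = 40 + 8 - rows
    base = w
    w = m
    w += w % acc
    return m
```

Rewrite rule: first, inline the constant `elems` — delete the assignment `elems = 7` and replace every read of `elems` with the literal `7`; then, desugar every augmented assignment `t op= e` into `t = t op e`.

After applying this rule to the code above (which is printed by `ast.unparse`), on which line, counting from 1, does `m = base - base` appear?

Transformed code:
def run(acc, m):
    base = m % 7
    record(m)
    base = 5
    m = acc % 7
    base = 38 // 7
    if 15 > acc != 10:
        rows = base - 9
    else:
        m = base - base
    m = 40 + 8 - rows
    base = w
    w = m
    w = w + w % acc
    return m

10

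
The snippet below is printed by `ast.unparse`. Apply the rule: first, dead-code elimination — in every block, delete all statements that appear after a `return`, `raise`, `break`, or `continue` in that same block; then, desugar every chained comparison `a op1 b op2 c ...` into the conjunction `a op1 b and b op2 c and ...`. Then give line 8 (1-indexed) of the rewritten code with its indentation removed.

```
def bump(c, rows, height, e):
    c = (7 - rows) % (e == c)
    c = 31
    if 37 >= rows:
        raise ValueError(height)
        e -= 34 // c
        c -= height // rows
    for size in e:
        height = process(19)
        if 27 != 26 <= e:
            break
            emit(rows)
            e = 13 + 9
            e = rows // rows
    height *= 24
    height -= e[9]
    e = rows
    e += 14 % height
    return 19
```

Transformed code:
def bump(c, rows, height, e):
    c = (7 - rows) % (e == c)
    c = 31
    if 37 >= rows:
        raise ValueError(height)
    for size in e:
        height = process(19)
        if 27 != 26 and 26 <= e:
            break
    height *= 24
    height -= e[9]
    e = rows
    e += 14 % height
    return 19

if 27 != 26 and 26 <= e: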